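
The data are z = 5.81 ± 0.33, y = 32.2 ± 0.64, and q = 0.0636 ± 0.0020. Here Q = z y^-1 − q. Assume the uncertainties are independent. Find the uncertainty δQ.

0.0110

Let p = z·y^-1 = 0.180. δp/p = √((1·δz/z)² + (-1·δy/y)²) = √(0.00323 + 0.000395) = 0.0602, so δp = 0.0109.
Q = p − q: δQ = √(δp² + δq²) = √(0.000118 + 4e-06) = 0.0110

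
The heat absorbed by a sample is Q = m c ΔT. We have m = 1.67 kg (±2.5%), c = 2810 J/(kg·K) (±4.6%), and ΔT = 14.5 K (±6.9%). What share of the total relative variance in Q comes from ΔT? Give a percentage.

(δQ/Q)² = (1·δm/m)² + (1·δc/c)² + (1·δΔT/ΔT)²
  m term: (1×0.0250)² = 0.000625
  c term: (1×0.0460)² = 0.00212
  ΔT term: (1×0.0690)² = 0.00476
Total = 0.00750. Share from ΔT = 0.00476/0.00750 = 0.635.

63.5%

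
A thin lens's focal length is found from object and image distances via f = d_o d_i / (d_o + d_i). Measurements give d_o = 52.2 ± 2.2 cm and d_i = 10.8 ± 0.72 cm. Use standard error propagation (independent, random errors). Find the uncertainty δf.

∂f/∂d_o = (d_i/(d_o+d_i))² = 0.0294;  ∂f/∂d_i = (d_o/(d_o+d_i))² = 0.687
δf = √((∂f/∂d_o · δd_o)² + (∂f/∂d_i · δd_i)²) = √(0.00418 + 0.244) = 0.499 cm

0.499 cm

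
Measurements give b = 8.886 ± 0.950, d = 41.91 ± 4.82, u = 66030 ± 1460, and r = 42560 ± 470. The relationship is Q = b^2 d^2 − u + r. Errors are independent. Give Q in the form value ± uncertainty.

Let p = b^2·d^2 = 138700. δp/p = √((2·δb/b)² + (2·δd/d)²) = √(0.0457 + 0.0529) = 0.314, so δp = 43600.
Q = p − u + r: δQ = √(δp² + δu² + δr²) = √(1.9e+09 + 2.13e+06 + 2.21e+05) = 43600
Q = 115200.

115200 ± 43600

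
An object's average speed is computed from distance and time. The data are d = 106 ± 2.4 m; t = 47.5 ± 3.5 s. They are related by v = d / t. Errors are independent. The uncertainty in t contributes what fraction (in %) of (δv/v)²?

91.4%

(δv/v)² = (1·δd/d)² + (-1·δt/t)²
  d term: (1×0.0226)² = 0.000513
  t term: (-1×0.0737)² = 0.00543
Total = 0.00594. Share from t = 0.00543/0.00594 = 0.914.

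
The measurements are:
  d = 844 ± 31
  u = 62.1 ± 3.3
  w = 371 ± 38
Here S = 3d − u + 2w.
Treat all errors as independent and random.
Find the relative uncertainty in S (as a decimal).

0.0374

Absolute uncertainties add in quadrature for a linear combination:
  (3·δd)² = 8650;  (δu)² = 10.9;  (2·δw)² = 5780
δS = √(14400) = 120
S = 3210, so δS/S = 120/3210 = 0.0374.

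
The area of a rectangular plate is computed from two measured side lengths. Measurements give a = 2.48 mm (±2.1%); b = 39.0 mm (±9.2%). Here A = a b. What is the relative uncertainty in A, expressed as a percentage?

Relative error in a monomial: (δA/A)² = Σ (nᵢ · δxᵢ/xᵢ)².
  (1·δa/a)² = (1×0.0210)² = 0.000441;  (1·δb/b)² = (1×0.0920)² = 0.00846
δA/A = √(0.00890) = 0.0944

9.44%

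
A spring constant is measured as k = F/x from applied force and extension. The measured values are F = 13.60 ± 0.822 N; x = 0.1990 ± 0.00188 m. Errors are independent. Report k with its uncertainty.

68.34 ± 4.18 N/m

Each factor contributes (exponent × relative error)² to (δk/k)²:
  (1·δF/F)² = (1×0.0604)² = 0.00365;  (-1·δx/x)² = (-1×0.00945)² = 8.93e-05
δk/k = √(0.00374) = 0.0612
k = 68.34 N/m, so δk = 0.0612 × 68.34 = 4.18 N/m.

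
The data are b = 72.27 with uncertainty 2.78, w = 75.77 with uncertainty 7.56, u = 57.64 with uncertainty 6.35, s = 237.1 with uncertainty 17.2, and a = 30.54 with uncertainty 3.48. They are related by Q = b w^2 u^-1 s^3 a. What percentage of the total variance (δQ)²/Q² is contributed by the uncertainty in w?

35.0%

(δQ/Q)² = (1·δb/b)² + (2·δw/w)² + (-1·δu/u)² + (3·δs/s)² + (1·δa/a)²
  b term: (1×0.0385)² = 0.00148
  w term: (2×0.0998)² = 0.0398
  u term: (-1×0.110)² = 0.0121
  s term: (3×0.0725)² = 0.0474
  a term: (1×0.114)² = 0.0130
Total = 0.114. Share from w = 0.0398/0.114 = 0.350.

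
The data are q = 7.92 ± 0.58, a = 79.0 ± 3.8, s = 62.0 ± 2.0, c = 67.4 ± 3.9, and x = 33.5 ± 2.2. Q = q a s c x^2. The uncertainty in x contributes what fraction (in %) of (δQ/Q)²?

58.8%

(δQ/Q)² = (1·δq/q)² + (1·δa/a)² + (1·δs/s)² + (1·δc/c)² + (2·δx/x)²
  q term: (1×0.0732)² = 0.00536
  a term: (1×0.0481)² = 0.00231
  s term: (1×0.0323)² = 0.00104
  c term: (1×0.0579)² = 0.00335
  x term: (2×0.0657)² = 0.0173
Total = 0.0293. Share from x = 0.0173/0.0293 = 0.588.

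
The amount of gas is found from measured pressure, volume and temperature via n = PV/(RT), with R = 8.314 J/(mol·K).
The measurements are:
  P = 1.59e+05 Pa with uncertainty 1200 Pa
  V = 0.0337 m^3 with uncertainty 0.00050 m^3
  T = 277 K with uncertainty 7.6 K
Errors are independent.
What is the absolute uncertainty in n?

0.0747 mol

Relative error in a monomial: (δn/n)² = Σ (nᵢ · δxᵢ/xᵢ)².
  (1·δP/P)² = (1×0.00755)² = 5.7e-05;  (1·δV/V)² = (1×0.0148)² = 0.000220;  (-1·δT/T)² = (-1×0.0274)² = 0.000753
δn/n = √(0.00103) = 0.0321
n = 2.33 mol, so δn = 0.0321 × 2.33 = 0.0747 mol.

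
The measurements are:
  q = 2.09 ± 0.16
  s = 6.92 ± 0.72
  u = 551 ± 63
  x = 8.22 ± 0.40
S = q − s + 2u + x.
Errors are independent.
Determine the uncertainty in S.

126

Absolute uncertainties add in quadrature for a linear combination:
  (δq)² = 0.0256;  (δs)² = 0.518;  (2·δu)² = 15900;  (δx)² = 0.160
δS = √(15900) = 126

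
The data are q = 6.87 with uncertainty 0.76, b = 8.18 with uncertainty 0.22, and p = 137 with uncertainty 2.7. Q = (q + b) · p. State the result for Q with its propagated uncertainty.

2060 ± 116

Let u = q + b = 15.1. δu = √(δq² + δb²) = √(0.578 + 0.0484) = 0.791, so δu/u = 0.0526.
Q is then a monomial in u, p:
δQ/Q = √((δu/u)² + (1·δp/p)²) = √(0.00276 + 0.000388) = 0.0561
Q = 2060, so δQ = 0.0561 × 2060 = 116.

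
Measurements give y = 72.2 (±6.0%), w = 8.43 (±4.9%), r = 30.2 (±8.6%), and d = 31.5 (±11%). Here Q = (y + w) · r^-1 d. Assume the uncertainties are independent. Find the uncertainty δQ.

Let u = y + w = 80.6. δu = √(δy² + δw²) = √(18.8 + 0.171) = 4.35, so δu/u = 0.0540.
Q is then a monomial in u, r, d:
δQ/Q = √((δu/u)² + (-1·δr/r)² + (1·δd/d)²) = √(0.00291 + 0.00740 + 0.0121) = 0.150
Q = 84.1, so δQ = 0.150 × 84.1 = 12.6.

12.6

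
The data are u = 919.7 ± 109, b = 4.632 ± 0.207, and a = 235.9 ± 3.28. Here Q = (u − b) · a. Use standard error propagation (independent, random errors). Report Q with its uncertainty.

Let w = u − b = 915.1. δw = √(δu² + δb²) = √(11900 + 0.0428) = 109, so δw/w = 0.119.
Q is then a monomial in w, a:
δQ/Q = √((δw/w)² + (1·δa/a)²) = √(0.0142 + 0.000193) = 0.120
Q = 215900, so δQ = 0.120 × 215900 = 25900.

215900 ± 25900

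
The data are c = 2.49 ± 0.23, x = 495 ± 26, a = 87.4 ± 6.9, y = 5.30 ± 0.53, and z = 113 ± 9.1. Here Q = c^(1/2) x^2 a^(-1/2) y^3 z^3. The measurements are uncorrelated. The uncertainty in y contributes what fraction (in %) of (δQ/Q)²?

55.2%

(δQ/Q)² = (½·δc/c)² + (2·δx/x)² + (−½·δa/a)² + (3·δy/y)² + (3·δz/z)²
  c term: (0.5×0.0924)² = 0.00213
  x term: (2×0.0525)² = 0.0110
  a term: (-0.5×0.0789)² = 0.00156
  y term: (3×0.100)² = 0.0900
  z term: (3×0.0805)² = 0.0584
Total = 0.163. Share from y = 0.0900/0.163 = 0.552.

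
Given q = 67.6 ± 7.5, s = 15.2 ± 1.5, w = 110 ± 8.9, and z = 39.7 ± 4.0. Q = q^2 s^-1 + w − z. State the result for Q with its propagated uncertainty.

Let p = q^2·s^-1 = 301. δp/p = √((2·δq/q)² + (-1·δs/s)²) = √(0.0492 + 0.00974) = 0.243, so δp = 73.0.
Q = p + w − z: δQ = √(δp² + δw² + δz²) = √(5330 + 79.2 + 16.0) = 73.7
Q = 371.

371 ± 73.7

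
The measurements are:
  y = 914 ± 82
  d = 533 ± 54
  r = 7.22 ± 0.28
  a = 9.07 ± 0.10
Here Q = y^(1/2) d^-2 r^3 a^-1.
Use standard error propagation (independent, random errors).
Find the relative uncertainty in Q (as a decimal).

0.238

Each factor contributes (exponent × relative error)² to (δQ/Q)²:
  (½·δy/y)² = (0.5×0.0897)² = 0.00201;  (-2·δd/d)² = (-2×0.101)² = 0.0411;  (3·δr/r)² = (3×0.0388)² = 0.0135;  (-1·δa/a)² = (-1×0.0110)² = 0.000122
δQ/Q = √(0.0567) = 0.238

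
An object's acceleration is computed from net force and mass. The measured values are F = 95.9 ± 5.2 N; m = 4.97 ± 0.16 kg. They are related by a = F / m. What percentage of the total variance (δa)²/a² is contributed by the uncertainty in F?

(δa/a)² = (1·δF/F)² + (-1·δm/m)²
  F term: (1×0.0542)² = 0.00294
  m term: (-1×0.0322)² = 0.00104
Total = 0.00398. Share from F = 0.00294/0.00398 = 0.739.

73.9%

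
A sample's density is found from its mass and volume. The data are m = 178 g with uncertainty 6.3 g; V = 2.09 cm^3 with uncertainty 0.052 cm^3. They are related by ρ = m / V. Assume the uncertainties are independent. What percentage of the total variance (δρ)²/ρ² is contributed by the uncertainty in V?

(δρ/ρ)² = (1·δm/m)² + (-1·δV/V)²
  m term: (1×0.0354)² = 0.00125
  V term: (-1×0.0249)² = 0.000619
Total = 0.00187. Share from V = 0.000619/0.00187 = 0.331.

33.1%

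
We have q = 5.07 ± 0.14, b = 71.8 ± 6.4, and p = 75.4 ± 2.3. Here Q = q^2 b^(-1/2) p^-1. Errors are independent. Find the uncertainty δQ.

For a monomial Q ∝ q^2, b^(-1/2), p^-1, fractional errors add in quadrature:
  (2·δq/q)² = (2×0.0276)² = 0.00305;  (−½·δb/b)² = (-0.5×0.0891)² = 0.00199;  (-1·δp/p)² = (-1×0.0305)² = 0.000930
δQ/Q = √(0.00597) = 0.0772
Q = 0.0402, so δQ = 0.0772 × 0.0402 = 0.00311.

0.00311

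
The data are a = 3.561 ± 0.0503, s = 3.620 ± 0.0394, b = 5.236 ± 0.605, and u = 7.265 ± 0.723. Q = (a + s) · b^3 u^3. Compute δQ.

Let w = a + s = 7.181. δw = √(δa² + δs²) = √(0.00253 + 0.00155) = 0.0639, so δw/w = 0.00890.
Q is then a monomial in w, b, u:
δQ/Q = √((δw/w)² + (3·δb/b)² + (3·δu/u)²) = √(7.92e-05 + 0.120 + 0.0891) = 0.458
Q = 395300, so δQ = 0.458 × 395300 = 1.81e+05.

1.81e+05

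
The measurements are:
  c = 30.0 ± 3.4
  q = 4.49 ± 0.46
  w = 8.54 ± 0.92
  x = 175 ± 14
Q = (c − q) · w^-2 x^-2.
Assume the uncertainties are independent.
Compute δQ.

3.43e-06

Let u = c − q = 25.5. δu = √(δc² + δq²) = √(11.6 + 0.212) = 3.43, so δu/u = 0.134.
Q is then a monomial in u, w, x:
δQ/Q = √((δu/u)² + (-2·δw/w)² + (-2·δx/x)²) = √(0.0181 + 0.0464 + 0.0256) = 0.300
Q = 1.14e-05, so δQ = 0.300 × 1.14e-05 = 3.43e-06.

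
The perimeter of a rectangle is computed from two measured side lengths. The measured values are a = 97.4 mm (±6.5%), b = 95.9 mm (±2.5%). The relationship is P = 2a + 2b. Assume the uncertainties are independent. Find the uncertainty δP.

13.5 mm

Each term contributes (cᵢ δxᵢ)² to (δP)²:
  (2·δa)² = 160;  (2·δb)² = 23.0
δP = √(183) = 13.5 mm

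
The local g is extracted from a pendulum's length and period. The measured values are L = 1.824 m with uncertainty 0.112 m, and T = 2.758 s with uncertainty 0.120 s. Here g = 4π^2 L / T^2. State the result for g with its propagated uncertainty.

For a monomial g ∝ L, T^-2, fractional errors add in quadrature:
  (1·δL/L)² = (1×0.0614)² = 0.00377;  (-2·δT/T)² = (-2×0.0435)² = 0.00757
δg/g = √(0.0113) = 0.107
g = 9.467 m/s^2, so δg = 0.107 × 9.467 = 1.01 m/s^2.

9.467 ± 1.01 m/s^2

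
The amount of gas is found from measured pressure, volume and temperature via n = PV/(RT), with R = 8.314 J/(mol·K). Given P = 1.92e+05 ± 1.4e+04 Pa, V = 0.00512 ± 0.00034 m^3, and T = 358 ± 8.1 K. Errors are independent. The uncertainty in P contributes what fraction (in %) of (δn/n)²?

51.9%

(δn/n)² = (1·δP/P)² + (1·δV/V)² + (-1·δT/T)²
  P term: (1×0.0729)² = 0.00532
  V term: (1×0.0664)² = 0.00441
  T term: (-1×0.0226)² = 0.000512
Total = 0.0102. Share from P = 0.00532/0.0102 = 0.519.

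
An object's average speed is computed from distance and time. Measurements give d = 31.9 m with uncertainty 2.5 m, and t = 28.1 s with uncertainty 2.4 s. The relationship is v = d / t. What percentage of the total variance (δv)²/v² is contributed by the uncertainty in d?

45.7%

(δv/v)² = (1·δd/d)² + (-1·δt/t)²
  d term: (1×0.0784)² = 0.00614
  t term: (-1×0.0854)² = 0.00729
Total = 0.0134. Share from d = 0.00614/0.0134 = 0.457.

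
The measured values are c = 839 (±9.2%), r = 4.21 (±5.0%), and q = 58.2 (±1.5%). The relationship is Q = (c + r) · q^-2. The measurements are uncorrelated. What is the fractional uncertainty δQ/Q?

Let u = c + r = 843. δu = √(δc² + δr²) = √(5960 + 0.0443) = 77.2, so δu/u = 0.0915.
Q is then a monomial in u, q:
δQ/Q = √((δu/u)² + (-2·δq/q)²) = √(0.00838 + 0.000900) = 0.0963

0.0963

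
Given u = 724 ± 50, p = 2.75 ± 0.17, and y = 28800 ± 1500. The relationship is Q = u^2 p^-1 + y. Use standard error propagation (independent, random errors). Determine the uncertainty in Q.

28900

Let w = u^2·p^-1 = 1.91e+05. δw/w = √((2·δu/u)² + (-1·δp/p)²) = √(0.0191 + 0.00382) = 0.151, so δw = 28800.
Q = w + y: δQ = √(δw² + δy²) = √(8.32e+08 + 2.25e+06) = 28900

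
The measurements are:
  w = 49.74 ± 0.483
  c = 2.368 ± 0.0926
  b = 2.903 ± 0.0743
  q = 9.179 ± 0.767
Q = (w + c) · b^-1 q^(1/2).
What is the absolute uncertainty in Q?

Let u = w + c = 52.11. δu = √(δw² + δc²) = √(0.233 + 0.00857) = 0.492, so δu/u = 0.00944.
Q is then a monomial in u, b, q:
δQ/Q = √((δu/u)² + (-1·δb/b)² + (½·δq/q)²) = √(8.91e-05 + 0.000655 + 0.00175) = 0.0499
Q = 54.38, so δQ = 0.0499 × 54.38 = 2.71.

2.71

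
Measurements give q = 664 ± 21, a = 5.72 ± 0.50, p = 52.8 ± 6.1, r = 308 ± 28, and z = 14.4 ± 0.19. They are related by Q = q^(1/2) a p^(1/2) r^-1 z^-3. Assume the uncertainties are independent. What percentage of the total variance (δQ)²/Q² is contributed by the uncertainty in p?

15.8%

(δQ/Q)² = (½·δq/q)² + (1·δa/a)² + (½·δp/p)² + (-1·δr/r)² + (-3·δz/z)²
  q term: (0.5×0.0316)² = 0.000250
  a term: (1×0.0874)² = 0.00764
  p term: (0.5×0.116)² = 0.00334
  r term: (-1×0.0909)² = 0.00826
  z term: (-3×0.0132)² = 0.00157
Total = 0.0211. Share from p = 0.00334/0.0211 = 0.158.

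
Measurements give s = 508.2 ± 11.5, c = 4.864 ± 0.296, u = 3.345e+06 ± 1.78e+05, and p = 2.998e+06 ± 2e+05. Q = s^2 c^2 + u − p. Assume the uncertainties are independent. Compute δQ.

8.37e+05

Let w = s^2·c^2 = 6.11e+06. δw/w = √((2·δs/s)² + (2·δc/c)²) = √(0.00205 + 0.0148) = 0.130, so δw = 7.93e+05.
Q = w + u − p: δQ = √(δw² + δu² + δp²) = √(6.3e+11 + 3.17e+10 + 4e+10) = 8.37e+05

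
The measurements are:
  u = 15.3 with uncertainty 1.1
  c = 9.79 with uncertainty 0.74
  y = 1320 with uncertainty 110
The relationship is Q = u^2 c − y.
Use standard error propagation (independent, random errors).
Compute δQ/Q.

0.399

Let p = u^2·c = 2290. δp/p = √((2·δu/u)² + (1·δc/c)²) = √(0.0207 + 0.00571) = 0.162, so δp = 372.
Q = p − y: δQ = √(δp² + δy²) = √(1.39e+05 + 12100) = 388
Q = 972, so δQ/Q = 388/972 = 0.399.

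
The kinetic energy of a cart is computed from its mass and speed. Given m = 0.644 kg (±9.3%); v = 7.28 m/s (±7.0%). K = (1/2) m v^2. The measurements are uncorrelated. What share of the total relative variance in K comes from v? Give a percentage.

(δK/K)² = (1·δm/m)² + (2·δv/v)²
  m term: (1×0.0930)² = 0.00865
  v term: (2×0.0700)² = 0.0196
Total = 0.0282. Share from v = 0.0196/0.0282 = 0.694.

69.4%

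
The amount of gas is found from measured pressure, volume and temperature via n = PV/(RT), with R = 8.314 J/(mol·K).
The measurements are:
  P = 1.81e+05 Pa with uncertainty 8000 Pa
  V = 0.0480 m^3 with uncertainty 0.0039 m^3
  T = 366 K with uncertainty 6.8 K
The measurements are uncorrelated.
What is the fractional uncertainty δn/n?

0.0943

Relative error in a monomial: (δn/n)² = Σ (nᵢ · δxᵢ/xᵢ)².
  (1·δP/P)² = (1×0.0442)² = 0.00195;  (1·δV/V)² = (1×0.0812)² = 0.00660;  (-1·δT/T)² = (-1×0.0186)² = 0.000345
δn/n = √(0.00890) = 0.0943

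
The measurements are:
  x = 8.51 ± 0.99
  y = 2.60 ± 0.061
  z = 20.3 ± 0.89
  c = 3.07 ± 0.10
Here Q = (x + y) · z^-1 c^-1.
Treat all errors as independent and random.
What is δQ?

0.0187

Let u = x + y = 11.1. δu = √(δx² + δy²) = √(0.980 + 0.00372) = 0.992, so δu/u = 0.0893.
Q is then a monomial in u, z, c:
δQ/Q = √((δu/u)² + (-1·δz/z)² + (-1·δc/c)²) = √(0.00797 + 0.00192 + 0.00106) = 0.105
Q = 0.178, so δQ = 0.105 × 0.178 = 0.0187.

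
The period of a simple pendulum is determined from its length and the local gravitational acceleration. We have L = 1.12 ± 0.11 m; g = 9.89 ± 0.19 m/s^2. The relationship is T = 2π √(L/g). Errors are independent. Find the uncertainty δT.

Each factor contributes (exponent × relative error)² to (δT/T)²:
  (½·δL/L)² = (0.5×0.0982)² = 0.00241;  (−½·δg/g)² = (-0.5×0.0192)² = 9.23e-05
δT/T = √(0.00250) = 0.0500
T = 2.11 s, so δT = 0.0500 × 2.11 = 0.106 s.

0.106 s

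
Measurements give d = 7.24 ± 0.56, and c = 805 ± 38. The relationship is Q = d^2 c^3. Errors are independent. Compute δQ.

5.73e+09

Products/powers → add relative errors in quadrature, weighted by exponent:
  (2·δd/d)² = (2×0.0773)² = 0.0239;  (3·δc/c)² = (3×0.0472)² = 0.0201
δQ/Q = √(0.0440) = 0.210
Q = 2.73e+10, so δQ = 0.210 × 2.73e+10 = 5.73e+09.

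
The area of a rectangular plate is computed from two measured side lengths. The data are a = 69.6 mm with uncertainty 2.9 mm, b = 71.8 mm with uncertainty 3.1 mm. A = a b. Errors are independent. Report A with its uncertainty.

A is a product of powers, so relative uncertainties combine in quadrature:
  (1·δa/a)² = (1×0.0417)² = 0.00174;  (1·δb/b)² = (1×0.0432)² = 0.00186
δA/A = √(0.00360) = 0.0600
A = 5000 mm^2, so δA = 0.0600 × 5000 = 300 mm^2.

5000 ± 300 mm^2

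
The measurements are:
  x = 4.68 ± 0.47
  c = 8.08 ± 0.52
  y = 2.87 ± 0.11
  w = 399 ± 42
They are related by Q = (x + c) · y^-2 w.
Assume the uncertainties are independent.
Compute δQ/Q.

Let u = x + c = 12.8. δu = √(δx² + δc²) = √(0.221 + 0.270) = 0.701, so δu/u = 0.0549.
Q is then a monomial in u, y, w:
δQ/Q = √((δu/u)² + (-2·δy/y)² + (1·δw/w)²) = √(0.00302 + 0.00588 + 0.0111) = 0.141

0.141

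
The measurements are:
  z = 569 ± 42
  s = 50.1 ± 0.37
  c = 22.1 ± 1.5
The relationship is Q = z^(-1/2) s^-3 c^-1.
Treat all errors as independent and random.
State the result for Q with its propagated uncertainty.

Q is a product of powers, so relative uncertainties combine in quadrature:
  (−½·δz/z)² = (-0.5×0.0738)² = 0.00136;  (-3·δs/s)² = (-3×0.00739)² = 0.000491;  (-1·δc/c)² = (-1×0.0679)² = 0.00461
δQ/Q = √(0.00646) = 0.0804
Q = 1.51e-08, so δQ = 0.0804 × 1.51e-08 = 1.21e-09.

(1.51 ± 0.121) × 10^-8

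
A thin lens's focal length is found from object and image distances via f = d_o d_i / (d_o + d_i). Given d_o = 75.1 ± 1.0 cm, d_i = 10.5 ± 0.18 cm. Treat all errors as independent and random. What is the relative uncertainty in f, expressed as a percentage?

1.51%

∂f/∂d_o = (d_i/(d_o+d_i))² = 0.0150;  ∂f/∂d_i = (d_o/(d_o+d_i))² = 0.770
δf = √((∂f/∂d_o · δd_o)² + (∂f/∂d_i · δd_i)²) = √(0.000226 + 0.0192) = 0.139 cm
f = 9.21 cm, so δf/f = 0.139/9.21 = 0.0151.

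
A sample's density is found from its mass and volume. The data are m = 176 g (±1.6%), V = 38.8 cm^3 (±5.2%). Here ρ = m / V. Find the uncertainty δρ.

Since ρ is a product/quotient, work with relative uncertainties:
  (1·δm/m)² = (1×0.0160)² = 0.000256;  (-1·δV/V)² = (-1×0.0520)² = 0.00270
δρ/ρ = √(0.00296) = 0.0544
ρ = 4.54 g/cm^3, so δρ = 0.0544 × 4.54 = 0.247 g/cm^3.

0.247 g/cm^3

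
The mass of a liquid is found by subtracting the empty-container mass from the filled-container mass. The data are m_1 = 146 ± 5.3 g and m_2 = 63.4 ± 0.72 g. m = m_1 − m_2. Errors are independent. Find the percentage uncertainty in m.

6.48%

Each term contributes (cᵢ δxᵢ)² to (δm)²:
  (δm_1)² = 28.1;  (δm_2)² = 0.518
δm = √(28.6) = 5.35 g
m = 82.6 g, so δm/m = 5.35/82.6 = 0.0648.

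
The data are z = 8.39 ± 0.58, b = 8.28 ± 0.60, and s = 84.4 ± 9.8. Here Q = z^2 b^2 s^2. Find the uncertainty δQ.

For a monomial Q ∝ z^2, b^2, s^2, fractional errors add in quadrature:
  (2·δz/z)² = (2×0.0691)² = 0.0191;  (2·δb/b)² = (2×0.0725)² = 0.0210;  (2·δs/s)² = (2×0.116)² = 0.0539
δQ/Q = √(0.0940) = 0.307
Q = 3.44e+07, so δQ = 0.307 × 3.44e+07 = 1.05e+07.

1.05e+07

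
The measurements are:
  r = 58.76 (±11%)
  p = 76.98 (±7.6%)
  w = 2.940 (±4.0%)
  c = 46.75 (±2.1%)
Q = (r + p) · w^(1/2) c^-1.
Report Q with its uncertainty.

4.979 ± 0.351

Let u = r + p = 135.7. δu = √(δr² + δp²) = √(41.8 + 34.2) = 8.72, so δu/u = 0.0642.
Q is then a monomial in u, w, c:
δQ/Q = √((δu/u)² + (½·δw/w)² + (-1·δc/c)²) = √(0.00413 + 0.000400 + 0.000441) = 0.0705
Q = 4.979, so δQ = 0.0705 × 4.979 = 0.351.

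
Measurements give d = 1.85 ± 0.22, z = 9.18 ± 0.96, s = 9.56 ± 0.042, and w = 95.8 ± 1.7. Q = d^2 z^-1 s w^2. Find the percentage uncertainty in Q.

26.2%

Q is a product of powers, so relative uncertainties combine in quadrature:
  (2·δd/d)² = (2×0.119)² = 0.0566;  (-1·δz/z)² = (-1×0.105)² = 0.0109;  (1·δs/s)² = (1×0.00439)² = 1.93e-05;  (2·δw/w)² = (2×0.0177)² = 0.00126
δQ/Q = √(0.0688) = 0.262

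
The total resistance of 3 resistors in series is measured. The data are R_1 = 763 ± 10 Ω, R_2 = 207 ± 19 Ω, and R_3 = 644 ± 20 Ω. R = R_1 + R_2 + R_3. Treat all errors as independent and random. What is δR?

29.3 Ω

Sums and differences: (δR)² = Σ (cᵢ δxᵢ)².
  (δR_1)² = 100;  (δR_2)² = 361;  (δR_3)² = 400
δR = √(861) = 29.3 Ω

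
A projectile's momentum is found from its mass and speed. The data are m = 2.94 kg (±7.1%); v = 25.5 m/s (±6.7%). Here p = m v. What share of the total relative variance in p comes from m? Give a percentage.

(δp/p)² = (1·δm/m)² + (1·δv/v)²
  m term: (1×0.0710)² = 0.00504
  v term: (1×0.0670)² = 0.00449
Total = 0.00953. Share from m = 0.00504/0.00953 = 0.529.

52.9%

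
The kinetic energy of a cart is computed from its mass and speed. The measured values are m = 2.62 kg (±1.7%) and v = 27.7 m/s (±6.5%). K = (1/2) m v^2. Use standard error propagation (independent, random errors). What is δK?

K is a product of powers, so relative uncertainties combine in quadrature:
  (1·δm/m)² = (1×0.0170)² = 0.000289;  (2·δv/v)² = (2×0.0650)² = 0.0169
δK/K = √(0.0172) = 0.131
K = 1010 J, so δK = 0.131 × 1010 = 132 J.

132 J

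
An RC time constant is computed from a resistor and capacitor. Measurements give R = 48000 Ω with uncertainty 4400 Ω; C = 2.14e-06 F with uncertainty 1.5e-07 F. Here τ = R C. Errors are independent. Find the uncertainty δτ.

Products/powers → add relative errors in quadrature, weighted by exponent:
  (1·δR/R)² = (1×0.0917)² = 0.00840;  (1·δC/C)² = (1×0.0701)² = 0.00491
δτ/τ = √(0.0133) = 0.115
τ = 0.103 s, so δτ = 0.115 × 0.103 = 0.0119 s.

0.0119 s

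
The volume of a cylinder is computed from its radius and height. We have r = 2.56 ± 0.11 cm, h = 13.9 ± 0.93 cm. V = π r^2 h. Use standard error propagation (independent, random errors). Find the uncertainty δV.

Products/powers → add relative errors in quadrature, weighted by exponent:
  (2·δr/r)² = (2×0.0430)² = 0.00739;  (1·δh/h)² = (1×0.0669)² = 0.00448
δV/V = √(0.0119) = 0.109
V = 286 cm^3, so δV = 0.109 × 286 = 31.2 cm^3.

31.2 cm^3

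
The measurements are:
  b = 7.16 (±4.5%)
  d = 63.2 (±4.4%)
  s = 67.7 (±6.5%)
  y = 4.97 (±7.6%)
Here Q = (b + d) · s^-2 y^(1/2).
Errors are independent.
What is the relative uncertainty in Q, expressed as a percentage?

Let u = b + d = 70.4. δu = √(δb² + δd²) = √(0.104 + 7.73) = 2.80, so δu/u = 0.0398.
Q is then a monomial in u, s, y:
δQ/Q = √((δu/u)² + (-2·δs/s)² + (½·δy/y)²) = √(0.00158 + 0.0169 + 0.00144) = 0.141

14.1%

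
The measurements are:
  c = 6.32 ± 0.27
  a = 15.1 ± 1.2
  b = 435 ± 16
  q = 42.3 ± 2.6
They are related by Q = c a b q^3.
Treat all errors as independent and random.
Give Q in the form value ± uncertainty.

Relative error in a monomial: (δQ/Q)² = Σ (nᵢ · δxᵢ/xᵢ)².
  (1·δc/c)² = (1×0.0427)² = 0.00183;  (1·δa/a)² = (1×0.0795)² = 0.00632;  (1·δb/b)² = (1×0.0368)² = 0.00135;  (3·δq/q)² = (3×0.0615)² = 0.0340
δQ/Q = √(0.0435) = 0.209
Q = 3.14e+09, so δQ = 0.209 × 3.14e+09 = 6.55e+08.

(3.14 ± 0.655) × 10^9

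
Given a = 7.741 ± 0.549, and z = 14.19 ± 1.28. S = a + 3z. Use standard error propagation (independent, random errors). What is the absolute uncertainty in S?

3.88

Each term contributes (cᵢ δxᵢ)² to (δS)²:
  (δa)² = 0.301;  (3·δz)² = 14.7
δS = √(15.0) = 3.88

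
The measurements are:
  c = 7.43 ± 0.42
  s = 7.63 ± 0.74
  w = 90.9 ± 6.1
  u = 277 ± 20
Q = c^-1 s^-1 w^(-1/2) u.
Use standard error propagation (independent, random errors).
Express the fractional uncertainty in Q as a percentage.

Q is a product of powers, so relative uncertainties combine in quadrature:
  (-1·δc/c)² = (-1×0.0565)² = 0.00320;  (-1·δs/s)² = (-1×0.0970)² = 0.00941;  (−½·δw/w)² = (-0.5×0.0671)² = 0.00113;  (1·δu/u)² = (1×0.0722)² = 0.00521
δQ/Q = √(0.0189) = 0.138

13.8%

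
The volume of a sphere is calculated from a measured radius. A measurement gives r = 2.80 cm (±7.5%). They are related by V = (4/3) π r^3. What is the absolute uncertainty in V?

V is a product of powers, so relative uncertainties combine in quadrature:
  (3·δr/r)² = (3×0.0750)² = 0.0506
δV/V = √(0.0506) = 0.225
V = 92.0 cm^3, so δV = 0.225 × 92.0 = 20.7 cm^3.

20.7 cm^3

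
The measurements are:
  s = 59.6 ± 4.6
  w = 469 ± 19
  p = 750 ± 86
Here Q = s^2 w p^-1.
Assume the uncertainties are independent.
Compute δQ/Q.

Q is a product of powers, so relative uncertainties combine in quadrature:
  (2·δs/s)² = (2×0.0772)² = 0.0238;  (1·δw/w)² = (1×0.0405)² = 0.00164;  (-1·δp/p)² = (-1×0.115)² = 0.0131
δQ/Q = √(0.0386) = 0.197

0.197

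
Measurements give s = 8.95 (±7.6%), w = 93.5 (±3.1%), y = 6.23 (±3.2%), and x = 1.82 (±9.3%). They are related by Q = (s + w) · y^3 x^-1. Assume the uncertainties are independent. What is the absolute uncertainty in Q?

1860

Let u = s + w = 102. δu = √(δs² + δw²) = √(0.463 + 8.40) = 2.98, so δu/u = 0.0291.
Q is then a monomial in u, y, x:
δQ/Q = √((δu/u)² + (3·δy/y)² + (-1·δx/x)²) = √(0.000845 + 0.00922 + 0.00865) = 0.137
Q = 13600, so δQ = 0.137 × 13600 = 1860.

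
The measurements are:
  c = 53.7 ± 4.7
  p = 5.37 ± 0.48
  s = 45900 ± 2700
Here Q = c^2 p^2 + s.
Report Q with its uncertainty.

Let w = c^2·p^2 = 83200. δw/w = √((2·δc/c)² + (2·δp/p)²) = √(0.0306 + 0.0320) = 0.250, so δw = 20800.
Q = w + s: δQ = √(δw² + δs²) = √(4.33e+08 + 7.29e+06) = 21000
Q = 1.29e+05.

(1.29 ± 0.210) × 10^5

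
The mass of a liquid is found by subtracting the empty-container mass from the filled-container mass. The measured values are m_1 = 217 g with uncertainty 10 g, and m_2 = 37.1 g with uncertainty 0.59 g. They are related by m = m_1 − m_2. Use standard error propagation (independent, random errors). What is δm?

10.0 g

m is a linear combination, so absolute uncertainties add in quadrature:
  (δm_1)² = 100;  (δm_2)² = 0.348
δm = √(100) = 10.0 g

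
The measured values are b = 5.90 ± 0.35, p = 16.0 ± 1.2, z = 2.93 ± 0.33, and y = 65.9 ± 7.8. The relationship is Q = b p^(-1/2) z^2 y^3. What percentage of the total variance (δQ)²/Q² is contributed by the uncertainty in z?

(δQ/Q)² = (1·δb/b)² + (−½·δp/p)² + (2·δz/z)² + (3·δy/y)²
  b term: (1×0.0593)² = 0.00352
  p term: (-0.5×0.0750)² = 0.00141
  z term: (2×0.113)² = 0.0507
  y term: (3×0.118)² = 0.126
Total = 0.182. Share from z = 0.0507/0.182 = 0.279.

27.9%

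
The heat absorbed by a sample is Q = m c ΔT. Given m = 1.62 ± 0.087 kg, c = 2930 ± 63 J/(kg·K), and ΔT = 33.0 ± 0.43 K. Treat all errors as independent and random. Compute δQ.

Each factor contributes (exponent × relative error)² to (δQ/Q)²:
  (1·δm/m)² = (1×0.0537)² = 0.00288;  (1·δc/c)² = (1×0.0215)² = 0.000462;  (1·δΔT/ΔT)² = (1×0.0130)² = 0.000170
δQ/Q = √(0.00352) = 0.0593
Q = 1.57e+05 J, so δQ = 0.0593 × 1.57e+05 = 9290 J.

9290 J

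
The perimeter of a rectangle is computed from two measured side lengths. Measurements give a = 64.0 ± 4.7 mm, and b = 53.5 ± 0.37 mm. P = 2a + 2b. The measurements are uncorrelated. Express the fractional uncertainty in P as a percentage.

4.01%

Absolute uncertainties add in quadrature for a linear combination:
  (2·δa)² = 88.4;  (2·δb)² = 0.548
δP = √(88.9) = 9.43 mm
P = 235 mm, so δP/P = 9.43/235 = 0.0401.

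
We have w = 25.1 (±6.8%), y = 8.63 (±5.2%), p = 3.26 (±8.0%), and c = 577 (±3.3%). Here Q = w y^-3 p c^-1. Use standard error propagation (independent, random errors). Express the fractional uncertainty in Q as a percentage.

Since Q is a product/quotient, work with relative uncertainties:
  (1·δw/w)² = (1×0.0680)² = 0.00462;  (-3·δy/y)² = (-3×0.0520)² = 0.0243;  (1·δp/p)² = (1×0.0800)² = 0.00640;  (-1·δc/c)² = (-1×0.0330)² = 0.00109
δQ/Q = √(0.0364) = 0.191

19.1%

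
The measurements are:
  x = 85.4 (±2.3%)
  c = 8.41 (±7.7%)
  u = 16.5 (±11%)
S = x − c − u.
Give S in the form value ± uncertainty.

60.5 ± 2.75

For a sum/difference, combine absolute errors in quadrature:
  (δx)² = 3.86;  (δc)² = 0.419;  (δu)² = 3.29
δS = √(7.57) = 2.75
S = 60.5.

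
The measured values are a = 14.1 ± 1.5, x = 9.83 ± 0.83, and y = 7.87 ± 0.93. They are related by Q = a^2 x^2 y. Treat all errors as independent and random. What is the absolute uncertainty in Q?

44800

Products/powers → add relative errors in quadrature, weighted by exponent:
  (2·δa/a)² = (2×0.106)² = 0.0453;  (2·δx/x)² = (2×0.0844)² = 0.0285;  (1·δy/y)² = (1×0.118)² = 0.0140
δQ/Q = √(0.0878) = 0.296
Q = 1.51e+05, so δQ = 0.296 × 1.51e+05 = 44800.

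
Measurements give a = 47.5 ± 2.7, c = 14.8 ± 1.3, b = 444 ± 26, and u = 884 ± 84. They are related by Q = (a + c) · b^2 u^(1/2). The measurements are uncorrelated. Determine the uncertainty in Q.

Let w = a + c = 62.3. δw = √(δa² + δc²) = √(7.29 + 1.69) = 3.00, so δw/w = 0.0481.
Q is then a monomial in w, b, u:
δQ/Q = √((δw/w)² + (2·δb/b)² + (½·δu/u)²) = √(0.00231 + 0.0137 + 0.00226) = 0.135
Q = 3.65e+08, so δQ = 0.135 × 3.65e+08 = 4.94e+07.

4.94e+07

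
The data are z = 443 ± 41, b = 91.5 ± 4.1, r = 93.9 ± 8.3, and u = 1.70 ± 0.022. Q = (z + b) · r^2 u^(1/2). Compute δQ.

Let w = z + b = 534. δw = √(δz² + δb²) = √(1680 + 16.8) = 41.2, so δw/w = 0.0771.
Q is then a monomial in w, r, u:
δQ/Q = √((δw/w)² + (2·δr/r)² + (½·δu/u)²) = √(0.00594 + 0.0313 + 4.19e-05) = 0.193
Q = 6.14e+06, so δQ = 0.193 × 6.14e+06 = 1.19e+06.

1.19e+06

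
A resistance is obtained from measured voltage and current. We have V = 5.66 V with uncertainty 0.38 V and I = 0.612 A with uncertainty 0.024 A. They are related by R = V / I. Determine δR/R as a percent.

7.78%

Each factor contributes (exponent × relative error)² to (δR/R)²:
  (1·δV/V)² = (1×0.0671)² = 0.00451;  (-1·δI/I)² = (-1×0.0392)² = 0.00154
δR/R = √(0.00605) = 0.0778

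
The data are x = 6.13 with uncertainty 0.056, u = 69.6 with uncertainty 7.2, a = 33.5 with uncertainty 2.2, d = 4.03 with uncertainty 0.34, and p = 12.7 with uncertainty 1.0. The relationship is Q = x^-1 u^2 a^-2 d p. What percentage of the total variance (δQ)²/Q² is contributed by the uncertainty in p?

(δQ/Q)² = (-1·δx/x)² + (2·δu/u)² + (-2·δa/a)² + (1·δd/d)² + (1·δp/p)²
  x term: (-1×0.00914)² = 8.35e-05
  u term: (2×0.103)² = 0.0428
  a term: (-2×0.0657)² = 0.0173
  d term: (1×0.0844)² = 0.00712
  p term: (1×0.0787)² = 0.00620
Total = 0.0735. Share from p = 0.00620/0.0735 = 0.0844.

8.44%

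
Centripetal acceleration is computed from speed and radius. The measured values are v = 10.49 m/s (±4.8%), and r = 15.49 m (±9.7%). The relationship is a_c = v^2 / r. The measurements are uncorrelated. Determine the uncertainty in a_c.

0.969 m/s^2

Since a_c is a product/quotient, work with relative uncertainties:
  (2·δv/v)² = (2×0.0480)² = 0.00922;  (-1·δr/r)² = (-1×0.0970)² = 0.00941
δa_c/a_c = √(0.0186) = 0.136
a_c = 7.104 m/s^2, so δa_c = 0.136 × 7.104 = 0.969 m/s^2.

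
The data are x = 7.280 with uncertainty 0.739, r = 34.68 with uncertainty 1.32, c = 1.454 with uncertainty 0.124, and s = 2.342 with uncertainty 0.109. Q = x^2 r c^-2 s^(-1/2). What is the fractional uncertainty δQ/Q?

0.269

Since Q is a product/quotient, work with relative uncertainties:
  (2·δx/x)² = (2×0.102)² = 0.0412;  (1·δr/r)² = (1×0.0381)² = 0.00145;  (-2·δc/c)² = (-2×0.0853)² = 0.0291;  (−½·δs/s)² = (-0.5×0.0465)² = 0.000542
δQ/Q = √(0.0723) = 0.269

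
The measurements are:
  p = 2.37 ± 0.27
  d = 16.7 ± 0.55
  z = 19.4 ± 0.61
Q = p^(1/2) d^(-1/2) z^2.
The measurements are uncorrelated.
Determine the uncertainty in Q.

12.3

Since Q is a product/quotient, work with relative uncertainties:
  (½·δp/p)² = (0.5×0.114)² = 0.00324;  (−½·δd/d)² = (-0.5×0.0329)² = 0.000271;  (2·δz/z)² = (2×0.0314)² = 0.00395
δQ/Q = √(0.00747) = 0.0864
Q = 142, so δQ = 0.0864 × 142 = 12.3.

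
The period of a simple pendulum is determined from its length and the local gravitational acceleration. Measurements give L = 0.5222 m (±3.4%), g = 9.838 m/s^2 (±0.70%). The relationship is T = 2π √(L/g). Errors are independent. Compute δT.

0.0251 s

Each factor contributes (exponent × relative error)² to (δT/T)²:
  (½·δL/L)² = (0.5×0.0340)² = 0.000289;  (−½·δg/g)² = (-0.5×0.00700)² = 1.22e-05
δT/T = √(0.000301) = 0.0174
T = 1.448 s, so δT = 0.0174 × 1.448 = 0.0251 s.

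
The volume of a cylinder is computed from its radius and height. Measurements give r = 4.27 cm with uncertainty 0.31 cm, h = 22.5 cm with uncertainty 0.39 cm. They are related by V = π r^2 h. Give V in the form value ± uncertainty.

1290 ± 188 cm^3

V is a product of powers, so relative uncertainties combine in quadrature:
  (2·δr/r)² = (2×0.0726)² = 0.0211;  (1·δh/h)² = (1×0.0173)² = 0.000300
δV/V = √(0.0214) = 0.146
V = 1290 cm^3, so δV = 0.146 × 1290 = 188 cm^3.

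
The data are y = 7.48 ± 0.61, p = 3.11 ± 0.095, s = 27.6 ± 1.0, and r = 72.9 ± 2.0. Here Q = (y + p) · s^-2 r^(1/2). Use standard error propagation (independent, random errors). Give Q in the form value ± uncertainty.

0.119 ± 0.0112

Let u = y + p = 10.6. δu = √(δy² + δp²) = √(0.372 + 0.00903) = 0.617, so δu/u = 0.0583.
Q is then a monomial in u, s, r:
δQ/Q = √((δu/u)² + (-2·δs/s)² + (½·δr/r)²) = √(0.00340 + 0.00525 + 0.000188) = 0.0940
Q = 0.119, so δQ = 0.0940 × 0.119 = 0.0112.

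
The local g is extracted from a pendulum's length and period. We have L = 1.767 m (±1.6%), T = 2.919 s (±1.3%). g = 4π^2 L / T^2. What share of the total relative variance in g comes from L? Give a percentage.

27.5%

(δg/g)² = (1·δL/L)² + (-2·δT/T)²
  L term: (1×0.0160)² = 0.000256
  T term: (-2×0.0130)² = 0.000676
Total = 0.000932. Share from L = 0.000256/0.000932 = 0.275.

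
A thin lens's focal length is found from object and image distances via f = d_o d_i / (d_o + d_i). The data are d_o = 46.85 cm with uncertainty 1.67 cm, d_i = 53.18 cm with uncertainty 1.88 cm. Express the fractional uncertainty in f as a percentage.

2.52%

∂f/∂d_o = (d_i/(d_o+d_i))² = 0.283;  ∂f/∂d_i = (d_o/(d_o+d_i))² = 0.219
δf = √((∂f/∂d_o · δd_o)² + (∂f/∂d_i · δd_i)²) = √(0.223 + 0.170) = 0.627 cm
f = 24.91 cm, so δf/f = 0.627/24.91 = 0.0252.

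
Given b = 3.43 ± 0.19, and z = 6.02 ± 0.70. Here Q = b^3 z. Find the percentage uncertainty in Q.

Q is a product of powers, so relative uncertainties combine in quadrature:
  (3·δb/b)² = (3×0.0554)² = 0.0276;  (1·δz/z)² = (1×0.116)² = 0.0135
δQ/Q = √(0.0411) = 0.203

20.3%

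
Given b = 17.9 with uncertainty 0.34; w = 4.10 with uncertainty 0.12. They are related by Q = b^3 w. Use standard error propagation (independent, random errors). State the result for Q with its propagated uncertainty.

23500 ± 1510

Relative error in a monomial: (δQ/Q)² = Σ (nᵢ · δxᵢ/xᵢ)².
  (3·δb/b)² = (3×0.0190)² = 0.00325;  (1·δw/w)² = (1×0.0293)² = 0.000857
δQ/Q = √(0.00410) = 0.0641
Q = 23500, so δQ = 0.0641 × 23500 = 1510.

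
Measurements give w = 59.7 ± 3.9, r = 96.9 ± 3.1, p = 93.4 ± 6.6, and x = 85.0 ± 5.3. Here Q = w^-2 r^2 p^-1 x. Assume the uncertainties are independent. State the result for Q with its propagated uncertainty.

Each factor contributes (exponent × relative error)² to (δQ/Q)²:
  (-2·δw/w)² = (-2×0.0653)² = 0.0171;  (2·δr/r)² = (2×0.0320)² = 0.00409;  (-1·δp/p)² = (-1×0.0707)² = 0.00499;  (1·δx/x)² = (1×0.0624)² = 0.00389
δQ/Q = √(0.0300) = 0.173
Q = 2.40, so δQ = 0.173 × 2.40 = 0.416.

2.40 ± 0.416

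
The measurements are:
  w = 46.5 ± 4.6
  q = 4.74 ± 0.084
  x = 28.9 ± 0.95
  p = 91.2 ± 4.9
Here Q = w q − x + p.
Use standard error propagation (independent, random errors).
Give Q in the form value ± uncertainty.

283 ± 22.7

Let h = w·q = 220. δh/h = √((1·δw/w)² + (1·δq/q)²) = √(0.00979 + 0.000314) = 0.100, so δh = 22.2.
Q = h − x + p: δQ = √(δh² + δx² + δp²) = √(491 + 0.902 + 24.0) = 22.7
Q = 283.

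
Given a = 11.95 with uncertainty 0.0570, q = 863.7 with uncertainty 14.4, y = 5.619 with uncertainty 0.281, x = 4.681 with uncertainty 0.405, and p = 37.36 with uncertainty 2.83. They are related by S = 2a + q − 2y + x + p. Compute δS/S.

0.0160

S is a linear combination, so absolute uncertainties add in quadrature:
  (2·δa)² = 0.0130;  (δq)² = 207;  (2·δy)² = 0.316;  (δx)² = 0.164;  (δp)² = 8.01
δS = √(216) = 14.7
S = 918.4, so δS/S = 14.7/918.4 = 0.0160.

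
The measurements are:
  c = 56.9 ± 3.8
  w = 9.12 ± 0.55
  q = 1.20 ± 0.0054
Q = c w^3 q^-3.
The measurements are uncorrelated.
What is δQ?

4830

Products/powers → add relative errors in quadrature, weighted by exponent:
  (1·δc/c)² = (1×0.0668)² = 0.00446;  (3·δw/w)² = (3×0.0603)² = 0.0327;  (-3·δq/q)² = (-3×0.00450)² = 0.000182
δQ/Q = √(0.0374) = 0.193
Q = 25000, so δQ = 0.193 × 25000 = 4830.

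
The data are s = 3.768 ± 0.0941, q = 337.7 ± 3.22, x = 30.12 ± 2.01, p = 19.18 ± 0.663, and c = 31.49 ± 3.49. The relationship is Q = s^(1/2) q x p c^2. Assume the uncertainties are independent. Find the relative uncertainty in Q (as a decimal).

0.235

Since Q is a product/quotient, work with relative uncertainties:
  (½·δs/s)² = (0.5×0.0250)² = 0.000156;  (1·δq/q)² = (1×0.00954)² = 9.09e-05;  (1·δx/x)² = (1×0.0667)² = 0.00445;  (1·δp/p)² = (1×0.0346)² = 0.00119;  (2·δc/c)² = (2×0.111)² = 0.0491
δQ/Q = √(0.0550) = 0.235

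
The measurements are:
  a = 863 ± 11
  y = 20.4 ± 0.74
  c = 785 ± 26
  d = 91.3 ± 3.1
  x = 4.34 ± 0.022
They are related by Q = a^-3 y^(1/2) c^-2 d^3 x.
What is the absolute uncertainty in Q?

4.85e-09

Each factor contributes (exponent × relative error)² to (δQ/Q)²:
  (-3·δa/a)² = (-3×0.0127)² = 0.00146;  (½·δy/y)² = (0.5×0.0363)² = 0.000329;  (-2·δc/c)² = (-2×0.0331)² = 0.00439;  (3·δd/d)² = (3×0.0340)² = 0.0104;  (1·δx/x)² = (1×0.00507)² = 2.57e-05
δQ/Q = √(0.0166) = 0.129
Q = 3.77e-08, so δQ = 0.129 × 3.77e-08 = 4.85e-09.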